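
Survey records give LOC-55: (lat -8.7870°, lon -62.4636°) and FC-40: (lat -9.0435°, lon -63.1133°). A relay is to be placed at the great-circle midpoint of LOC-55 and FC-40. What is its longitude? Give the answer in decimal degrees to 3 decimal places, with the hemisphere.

Bx = cos φ₂ cos Δλ = 0.987506,  By = cos φ₂ sin Δλ = -0.011198
φₘ = atan2(sin φ₁ + sin φ₂, √((cos φ₁ + Bx)² + By²)) = -8.91539°
λₘ = λ₁ + atan2(By, cos φ₁ + Bx) = -62.78834°

62.788°W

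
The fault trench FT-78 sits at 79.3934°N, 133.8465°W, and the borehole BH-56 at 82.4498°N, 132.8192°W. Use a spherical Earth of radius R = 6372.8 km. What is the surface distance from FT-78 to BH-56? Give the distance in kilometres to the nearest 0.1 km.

Δφ = 3.0564°,  Δλ = 1.0273°
a = sin²(Δφ/2) + cos φ₁ cos φ₂ sin²(Δλ/2) = 0.000713
c = 2·arcsin(√a) = 0.053417 rad = 3.0606°
d = R·c = 6372.8 × 0.053417 = 340.4 km

340.4 km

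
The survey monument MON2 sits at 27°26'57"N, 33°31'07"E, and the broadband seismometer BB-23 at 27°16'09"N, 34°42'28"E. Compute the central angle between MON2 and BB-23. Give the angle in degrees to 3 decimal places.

MON2: φ = +27.44917°, λ = +33.51861°
BB-23: φ = +27.26917°, λ = +34.70778°
Δφ = -0.1800°,  Δλ = 1.1892°
a = sin²(Δφ/2) + cos φ₁ cos φ₂ sin²(Δλ/2) = 0.000087
c = 2·arcsin(√a) = 0.018699 rad = 1.0714°

1.071°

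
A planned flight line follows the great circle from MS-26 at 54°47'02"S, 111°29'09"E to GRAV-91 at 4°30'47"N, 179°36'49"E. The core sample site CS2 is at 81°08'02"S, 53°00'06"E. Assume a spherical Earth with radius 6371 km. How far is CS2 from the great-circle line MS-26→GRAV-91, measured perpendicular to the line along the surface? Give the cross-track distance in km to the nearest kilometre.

2798 km

MS-26: φ = -54.78389°, λ = +111.48583°
GRAV-91: φ = +4.51306°, λ = +179.61361°
CS2: φ = -81.13389°, λ = +53.00167°
δ₁₃ = central angle MS-26→CS2 = 0.547784 rad  (haversine)
θ₁₃ = bearing MS-26→CS2 = 194.613°,  θ₁₂ = bearing MS-26→GRAV-91 = 69.343°
dₓₜ = R·arcsin(sin δ₁₃ · sin(θ₁₃ − θ₁₂)) = 6371·arcsin(0.52080·sin(125.270°)) = 2798.025 km
|dₓₜ| = 2798.025 km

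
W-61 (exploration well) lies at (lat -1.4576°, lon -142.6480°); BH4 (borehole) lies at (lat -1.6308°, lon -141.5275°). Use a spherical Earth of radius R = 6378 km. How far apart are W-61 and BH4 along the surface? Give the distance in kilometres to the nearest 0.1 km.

Δφ = -0.1732°,  Δλ = 1.1205°
a = sin²(Δφ/2) + cos φ₁ cos φ₂ sin²(Δλ/2) = 0.000098
c = 2·arcsin(√a) = 0.019782 rad = 1.1334°
d = R·c = 6378 × 0.019782 = 126.2 km

126.2 km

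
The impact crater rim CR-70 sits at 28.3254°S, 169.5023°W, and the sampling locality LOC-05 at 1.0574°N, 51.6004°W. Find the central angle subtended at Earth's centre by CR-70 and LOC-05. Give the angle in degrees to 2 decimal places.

Δφ = 29.3828°,  Δλ = 117.9019°
a = sin²(Δφ/2) + cos φ₁ cos φ₂ sin²(Δλ/2) = 0.710307
c = 2·arcsin(√a) = 2.004919 rad = 114.8734°

114.87°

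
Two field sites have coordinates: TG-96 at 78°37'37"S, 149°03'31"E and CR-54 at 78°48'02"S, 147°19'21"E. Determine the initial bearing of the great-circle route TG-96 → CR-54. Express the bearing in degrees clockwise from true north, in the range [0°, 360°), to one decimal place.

242.1°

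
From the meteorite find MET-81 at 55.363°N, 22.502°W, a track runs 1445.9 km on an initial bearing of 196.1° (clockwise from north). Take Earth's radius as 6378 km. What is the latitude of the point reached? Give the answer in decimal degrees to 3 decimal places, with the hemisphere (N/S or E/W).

δ = d/R = 1445.9/6378 = 0.226701 rad
φ₂ = arcsin(sin φ₁ cos δ + cos φ₁ sin δ cos θ)
   = arcsin(0.82277·0.97441 + 0.56838·0.22476·-0.96078) = 42.76379°
λ₂ = λ₁ + atan2(sin θ sin δ cos φ₁, cos δ − sin φ₁ sin φ₂) = -27.37230°

42.764°N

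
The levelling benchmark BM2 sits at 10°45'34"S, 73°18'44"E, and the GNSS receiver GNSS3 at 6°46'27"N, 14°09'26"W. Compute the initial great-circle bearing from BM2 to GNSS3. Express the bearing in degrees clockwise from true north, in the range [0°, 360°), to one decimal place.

277.1°

BM2: φ = -10.75944°, λ = +73.31222°
GNSS3: φ = +6.77417°, λ = -14.15722°
Δλ = -87.4694°
y = sin Δλ · cos φ₂ = -0.992050
x = cos φ₁ sin φ₂ − sin φ₁ cos φ₂ cos Δλ = 0.124068
θ = atan2(y, x) = -82.8715° → 277.1285° (mod 360°)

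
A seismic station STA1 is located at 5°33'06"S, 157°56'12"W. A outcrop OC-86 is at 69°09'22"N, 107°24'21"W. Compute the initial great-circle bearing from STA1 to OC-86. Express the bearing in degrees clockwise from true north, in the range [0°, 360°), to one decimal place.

STA1: φ = -5.55167°, λ = -157.93667°
OC-86: φ = +69.15611°, λ = -107.40583°
Δλ = 50.5308°
y = sin Δλ · cos φ₂ = 0.274683
x = cos φ₁ sin φ₂ − sin φ₁ cos φ₂ cos Δλ = 0.952051
θ = atan2(y, x) = 16.0938° → 16.0938° (mod 360°)

16.1°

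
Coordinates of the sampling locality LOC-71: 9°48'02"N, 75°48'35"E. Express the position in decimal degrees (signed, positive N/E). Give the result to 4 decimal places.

lat: 9.8006° N → +9.8006°
lon: 75.8097° E → +75.8097°

+9.8006°, +75.8097°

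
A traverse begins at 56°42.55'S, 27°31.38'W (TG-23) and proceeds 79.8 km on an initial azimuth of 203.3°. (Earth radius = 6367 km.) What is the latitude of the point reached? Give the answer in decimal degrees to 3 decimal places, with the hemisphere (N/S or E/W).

57.368°S

TG-23: φ = -56.70917°, λ = -27.52300°
δ = d/R = 79.8/6367 = 0.012533 rad
φ₂ = arcsin(sin φ₁ cos δ + cos φ₁ sin δ cos θ)
   = arcsin(-0.83590·0.99992 + 0.54889·0.01253·-0.91845) = -57.36762°
λ₂ = λ₁ + atan2(sin θ sin δ cos φ₁, cos δ − sin φ₁ sin φ₂) = -28.04974°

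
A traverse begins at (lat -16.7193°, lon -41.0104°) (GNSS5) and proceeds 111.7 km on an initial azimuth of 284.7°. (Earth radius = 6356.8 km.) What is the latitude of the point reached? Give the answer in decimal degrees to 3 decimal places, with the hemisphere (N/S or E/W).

δ = d/R = 111.7/6356.8 = 0.017572 rad
φ₂ = arcsin(sin φ₁ cos δ + cos φ₁ sin δ cos θ)
   = arcsin(-0.28768·0.99985 + 0.95773·0.01757·0.25376) = -16.46135°
λ₂ = λ₁ + atan2(sin θ sin δ cos φ₁, cos δ − sin φ₁ sin φ₂) = -42.02586°

16.461°S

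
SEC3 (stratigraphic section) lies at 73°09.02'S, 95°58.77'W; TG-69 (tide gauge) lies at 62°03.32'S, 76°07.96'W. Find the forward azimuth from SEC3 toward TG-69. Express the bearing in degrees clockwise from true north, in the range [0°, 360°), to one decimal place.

43.8°

SEC3: φ = -73.15033°, λ = -95.97950°
TG-69: φ = -62.05533°, λ = -76.13267°
Δλ = 19.8468°
y = sin Δλ · cos φ₂ = 0.159099
x = cos φ₁ sin φ₂ − sin φ₁ cos φ₂ cos Δλ = 0.165797
θ = atan2(y, x) = 43.8190° → 43.8190° (mod 360°)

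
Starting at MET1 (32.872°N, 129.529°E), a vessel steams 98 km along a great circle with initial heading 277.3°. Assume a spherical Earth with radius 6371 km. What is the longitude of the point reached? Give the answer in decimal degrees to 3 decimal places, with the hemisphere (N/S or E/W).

128.487°E

δ = d/R = 98/6371 = 0.015382 rad
φ₂ = arcsin(sin φ₁ cos δ + cos φ₁ sin δ cos θ)
   = arcsin(0.54276·0.99988 + 0.83989·0.01538·0.12706) = 32.97967°
λ₂ = λ₁ + atan2(sin θ sin δ cos φ₁, cos δ − sin φ₁ sin φ₂) = 128.48687°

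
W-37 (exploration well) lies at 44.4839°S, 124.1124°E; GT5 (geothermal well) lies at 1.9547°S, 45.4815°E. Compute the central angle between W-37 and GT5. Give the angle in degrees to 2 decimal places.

80.53°

Δφ = 42.5292°,  Δλ = -78.6309°
a = sin²(Δφ/2) + cos φ₁ cos φ₂ sin²(Δλ/2) = 0.417770
c = 2·arcsin(√a) = 1.405586 rad = 80.5341°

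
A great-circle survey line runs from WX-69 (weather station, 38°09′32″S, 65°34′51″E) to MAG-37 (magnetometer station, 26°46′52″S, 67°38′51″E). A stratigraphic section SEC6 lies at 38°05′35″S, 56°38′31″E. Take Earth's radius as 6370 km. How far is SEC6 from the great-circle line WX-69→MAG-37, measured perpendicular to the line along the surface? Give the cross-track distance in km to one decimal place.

WX-69: φ = -38.15889°, λ = +65.58083°
MAG-37: φ = -26.78111°, λ = +67.64750°
SEC6: φ = -38.09306°, λ = +56.64194°
δ₁₃ = central angle WX-69→SEC6 = 0.122686 rad  (haversine)
θ₁₃ = bearing WX-69→SEC6 = 267.772°,  θ₁₂ = bearing WX-69→MAG-37 = 9.285°
dₓₜ = R·arcsin(sin δ₁₃ · sin(θ₁₃ − θ₁₂)) = 6370·arcsin(0.12238·sin(258.487°)) = -765.711 km
|dₓₜ| = 765.711 km

765.7 km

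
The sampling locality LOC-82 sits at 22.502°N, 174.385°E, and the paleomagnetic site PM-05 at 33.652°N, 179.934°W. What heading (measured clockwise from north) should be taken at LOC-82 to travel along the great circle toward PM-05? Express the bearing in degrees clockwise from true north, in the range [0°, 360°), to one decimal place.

22.9°

Δλ = 5.6810°
y = sin Δλ · cos φ₂ = 0.082401
x = cos φ₁ sin φ₂ − sin φ₁ cos φ₂ cos Δλ = 0.194943
θ = atan2(y, x) = 22.9134° → 22.9134° (mod 360°)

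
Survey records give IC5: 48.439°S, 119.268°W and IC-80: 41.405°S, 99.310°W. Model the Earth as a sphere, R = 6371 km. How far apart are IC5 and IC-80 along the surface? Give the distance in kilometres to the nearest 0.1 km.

1748.2 km

Δφ = 7.0340°,  Δλ = 19.9580°
a = sin²(Δφ/2) + cos φ₁ cos φ₂ sin²(Δλ/2) = 0.018705
c = 2·arcsin(√a) = 0.274394 rad = 15.7216°
d = R·c = 6371 × 0.274394 = 1748.2 km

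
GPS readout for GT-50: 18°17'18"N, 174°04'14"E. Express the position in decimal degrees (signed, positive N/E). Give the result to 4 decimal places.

lat: 18.2883° N → +18.2883°
lon: 174.0706° E → +174.0706°

+18.2883°, +174.0706°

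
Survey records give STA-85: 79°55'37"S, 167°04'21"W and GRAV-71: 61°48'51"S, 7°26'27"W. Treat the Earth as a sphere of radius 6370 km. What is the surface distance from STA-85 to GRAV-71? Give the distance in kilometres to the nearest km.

4200 km

STA-85: φ = -79.92694°, λ = -167.07250°
GRAV-71: φ = -61.81417°, λ = -7.44083°
Δφ = 18.1128°,  Δλ = 159.6317°
a = sin²(Δφ/2) + cos φ₁ cos φ₂ sin²(Δλ/2) = 0.104807
c = 2·arcsin(√a) = 0.659357 rad = 37.7784°
d = R·c = 6370 × 0.659357 = 4200.1 km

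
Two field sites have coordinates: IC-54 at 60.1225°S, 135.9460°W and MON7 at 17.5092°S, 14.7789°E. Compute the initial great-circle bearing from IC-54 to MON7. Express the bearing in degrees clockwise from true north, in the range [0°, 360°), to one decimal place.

151.8°

Δλ = 150.7249°
y = sin Δλ · cos φ₂ = 0.466347
x = cos φ₁ sin φ₂ − sin φ₁ cos φ₂ cos Δλ = -0.871178
θ = atan2(y, x) = 151.8396° → 151.8396° (mod 360°)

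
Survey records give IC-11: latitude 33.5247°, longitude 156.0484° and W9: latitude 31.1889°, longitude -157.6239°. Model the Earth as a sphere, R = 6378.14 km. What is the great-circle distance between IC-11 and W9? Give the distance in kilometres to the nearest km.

Δφ = -2.3358°,  Δλ = 46.3277°
a = sin²(Δφ/2) + cos φ₁ cos φ₂ sin²(Δλ/2) = 0.110765
c = 2·arcsin(√a) = 0.678571 rad = 38.8792°
d = R·c = 6378.14 × 0.678571 = 4328.0 km

4328 km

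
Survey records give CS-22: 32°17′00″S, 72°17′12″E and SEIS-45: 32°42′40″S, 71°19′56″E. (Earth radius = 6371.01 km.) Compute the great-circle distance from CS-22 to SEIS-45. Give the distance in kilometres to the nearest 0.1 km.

CS-22: φ = -32.28333°, λ = +72.28667°
SEIS-45: φ = -32.71111°, λ = +71.33222°
Δφ = -0.4278°,  Δλ = -0.9544°
a = sin²(Δφ/2) + cos φ₁ cos φ₂ sin²(Δλ/2) = 0.000063
c = 2·arcsin(√a) = 0.015910 rad = 0.9116°
d = R·c = 6371.01 × 0.015910 = 101.4 km

101.4 km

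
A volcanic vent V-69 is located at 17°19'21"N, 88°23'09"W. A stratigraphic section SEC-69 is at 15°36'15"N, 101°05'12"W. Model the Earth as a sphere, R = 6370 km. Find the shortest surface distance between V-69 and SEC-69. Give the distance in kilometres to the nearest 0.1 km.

V-69: φ = +17.32250°, λ = -88.38583°
SEC-69: φ = +15.60417°, λ = -101.08667°
Δφ = -1.7183°,  Δλ = -12.7008°
a = sin²(Δφ/2) + cos φ₁ cos φ₂ sin²(Δλ/2) = 0.011474
c = 2·arcsin(√a) = 0.214643 rad = 12.2982°
d = R·c = 6370 × 0.214643 = 1367.3 km

1367.3 km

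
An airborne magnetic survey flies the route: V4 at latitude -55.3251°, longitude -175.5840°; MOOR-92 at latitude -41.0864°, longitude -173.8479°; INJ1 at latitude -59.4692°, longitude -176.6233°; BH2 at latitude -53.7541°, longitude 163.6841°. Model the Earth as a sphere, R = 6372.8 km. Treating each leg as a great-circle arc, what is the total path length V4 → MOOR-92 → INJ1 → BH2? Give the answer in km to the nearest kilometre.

V4→MOOR-92: c = 0.249311 rad, d = 1588.81 km
MOOR-92→INJ1: c = 0.322261 rad, d = 2053.71 km
INJ1→BH2: c = 0.212709 rad, d = 1355.55 km
Total = 1588.81 + 2053.71 + 1355.55 = 4998.07 km

4998 km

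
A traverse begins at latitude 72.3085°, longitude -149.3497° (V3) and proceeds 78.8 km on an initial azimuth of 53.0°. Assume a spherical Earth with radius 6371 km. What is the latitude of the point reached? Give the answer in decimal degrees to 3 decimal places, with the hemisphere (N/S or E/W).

δ = d/R = 78.8/6371 = 0.012369 rad
φ₂ = arcsin(sin φ₁ cos δ + cos φ₁ sin δ cos θ)
   = arcsin(0.95271·0.99992 + 0.30389·0.01237·0.60182) = 72.72601°
λ₂ = λ₁ + atan2(sin θ sin δ cos φ₁, cos δ − sin φ₁ sin φ₂) = -147.44341°

72.726°N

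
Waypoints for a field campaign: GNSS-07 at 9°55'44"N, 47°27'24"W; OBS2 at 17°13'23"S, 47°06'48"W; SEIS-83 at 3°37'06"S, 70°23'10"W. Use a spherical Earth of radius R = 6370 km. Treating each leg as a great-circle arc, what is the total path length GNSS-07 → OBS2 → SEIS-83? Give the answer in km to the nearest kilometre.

5973 km

GNSS-07: φ = +9.92889°, λ = -47.45667°
OBS2: φ = -17.22306°, λ = -47.11333°
SEIS-83: φ = -3.61833°, λ = -70.38611°
GNSS-07→OBS2: c = 0.473928 rad, d = 3018.92 km
OBS2→SEIS-83: c = 0.463755 rad, d = 2954.12 km
Total = 3018.92 + 2954.12 = 5973.04 km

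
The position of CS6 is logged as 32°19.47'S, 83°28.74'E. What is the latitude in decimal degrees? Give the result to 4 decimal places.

32° + 19.47′/60 = 32 + 0.32450 = 32.3245°

32.3245°S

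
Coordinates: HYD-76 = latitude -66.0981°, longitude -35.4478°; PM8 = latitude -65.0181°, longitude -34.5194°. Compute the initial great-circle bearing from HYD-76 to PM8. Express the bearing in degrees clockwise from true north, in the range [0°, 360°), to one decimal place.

20.0°

Δλ = 0.9284°
y = sin Δλ · cos φ₂ = 0.006843
x = cos φ₁ sin φ₂ − sin φ₁ cos φ₂ cos Δλ = 0.018798
θ = atan2(y, x) = 20.0032° → 20.0032° (mod 360°)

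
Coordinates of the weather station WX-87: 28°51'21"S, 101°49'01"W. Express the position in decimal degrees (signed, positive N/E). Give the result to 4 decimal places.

-28.8558°, -101.8169°

lat: 28.8558° S → -28.8558°
lon: 101.8169° W → -101.8169°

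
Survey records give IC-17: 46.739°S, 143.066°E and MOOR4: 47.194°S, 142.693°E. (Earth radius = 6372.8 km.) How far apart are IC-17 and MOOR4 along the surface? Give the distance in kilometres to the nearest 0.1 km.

58.0 km

Δφ = -0.4550°,  Δλ = -0.3730°
a = sin²(Δφ/2) + cos φ₁ cos φ₂ sin²(Δλ/2) = 0.000021
c = 2·arcsin(√a) = 0.009099 rad = 0.5214°
d = R·c = 6372.8 × 0.009099 = 58.0 km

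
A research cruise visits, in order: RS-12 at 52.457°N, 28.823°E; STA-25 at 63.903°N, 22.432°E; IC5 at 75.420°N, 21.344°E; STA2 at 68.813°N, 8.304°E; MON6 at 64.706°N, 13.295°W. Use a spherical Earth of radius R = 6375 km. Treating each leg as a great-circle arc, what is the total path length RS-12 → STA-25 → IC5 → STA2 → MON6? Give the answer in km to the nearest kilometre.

4509 km

RS-12→STA-25: c = 0.207998 rad, d = 1325.99 km
STA-25→IC5: c = 0.201110 rad, d = 1282.07 km
IC5→STA2: c = 0.134171 rad, d = 855.34 km
STA2→MON6: c = 0.163956 rad, d = 1045.22 km
Total = 1325.99 + 1282.07 + 855.34 + 1045.22 = 4508.62 km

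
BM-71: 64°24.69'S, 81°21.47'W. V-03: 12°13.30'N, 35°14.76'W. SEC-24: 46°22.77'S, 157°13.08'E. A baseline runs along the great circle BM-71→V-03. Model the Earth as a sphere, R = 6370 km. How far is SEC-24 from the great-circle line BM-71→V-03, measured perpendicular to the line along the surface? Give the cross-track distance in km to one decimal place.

BM-71: φ = -64.41150°, λ = -81.35783°
V-03: φ = +12.22167°, λ = -35.24600°
SEC-24: φ = -46.37950°, λ = +157.21800°
δ₁₃ = central angle BM-71→SEC-24 = 1.049997 rad  (haversine)
θ₁₃ = bearing BM-71→SEC-24 = 222.740°,  θ₁₂ = bearing BM-71→V-03 = 45.075°
dₓₜ = R·arcsin(sin δ₁₃ · sin(θ₁₃ − θ₁₂)) = 6370·arcsin(0.86742·sin(177.665°)) = 225.170 km
|dₓₜ| = 225.170 km

225.2 km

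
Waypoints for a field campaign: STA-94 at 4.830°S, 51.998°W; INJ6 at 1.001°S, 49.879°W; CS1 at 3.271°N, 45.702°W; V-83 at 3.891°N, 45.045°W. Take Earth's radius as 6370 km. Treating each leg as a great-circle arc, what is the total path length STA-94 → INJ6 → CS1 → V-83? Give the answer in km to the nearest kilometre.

1251 km

STA-94→INJ6: c = 0.076353 rad, d = 486.37 km
INJ6→CS1: c = 0.104257 rad, d = 664.12 km
CS1→V-83: c = 0.015750 rad, d = 100.33 km
Total = 486.37 + 664.12 + 100.33 = 1250.81 km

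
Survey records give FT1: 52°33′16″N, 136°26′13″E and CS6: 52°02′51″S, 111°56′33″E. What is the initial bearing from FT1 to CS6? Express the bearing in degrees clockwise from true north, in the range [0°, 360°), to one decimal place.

FT1: φ = +52.55444°, λ = +136.43694°
CS6: φ = -52.04750°, λ = +111.94250°
Δλ = -24.4944°
y = sin Δλ · cos φ₂ = -0.254985
x = cos φ₁ sin φ₂ − sin φ₁ cos φ₂ cos Δλ = -0.923757
θ = atan2(y, x) = -164.5688° → 195.4312° (mod 360°)

195.4°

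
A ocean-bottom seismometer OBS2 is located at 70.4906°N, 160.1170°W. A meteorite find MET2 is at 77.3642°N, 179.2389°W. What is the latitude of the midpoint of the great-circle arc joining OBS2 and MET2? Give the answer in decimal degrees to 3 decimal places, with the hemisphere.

74.130°N

Bx = cos φ₂ cos Δλ = 0.206683,  By = cos φ₂ sin Δλ = -0.071659
φₘ = atan2(sin φ₁ + sin φ₂, √((cos φ₁ + Bx)² + By²)) = 74.13007°
λₘ = λ₁ + atan2(By, cos φ₁ + Bx) = -167.66717°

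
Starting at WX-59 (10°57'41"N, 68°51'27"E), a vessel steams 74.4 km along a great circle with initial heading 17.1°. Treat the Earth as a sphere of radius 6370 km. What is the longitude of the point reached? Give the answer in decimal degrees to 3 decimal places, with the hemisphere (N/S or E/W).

WX-59: φ = +10.96139°, λ = +68.85750°
δ = d/R = 74.4/6370 = 0.011680 rad
φ₂ = arcsin(sin φ₁ cos δ + cos φ₁ sin δ cos θ)
   = arcsin(0.19015·0.99993 + 0.98176·0.01168·0.95579) = 11.60094°
λ₂ = λ₁ + atan2(sin θ sin δ cos φ₁, cos δ − sin φ₁ sin φ₂) = 69.05837°

69.058°E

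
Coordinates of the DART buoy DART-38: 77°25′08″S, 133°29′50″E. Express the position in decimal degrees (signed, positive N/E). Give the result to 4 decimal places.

-77.4189°, +133.4972°

lat: 77.4189° S → -77.4189°
lon: 133.4972° E → +133.4972°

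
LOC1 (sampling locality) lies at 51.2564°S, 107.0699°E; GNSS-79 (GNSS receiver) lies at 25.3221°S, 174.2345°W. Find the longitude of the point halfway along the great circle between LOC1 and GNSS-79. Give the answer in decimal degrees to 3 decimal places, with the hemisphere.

Bx = cos φ₂ cos Δλ = 0.177187,  By = cos φ₂ sin Δλ = 0.886381
φₘ = atan2(sin φ₁ + sin φ₂, √((cos φ₁ + Bx)² + By²)) = -45.27693°
λₘ = λ₁ + atan2(By, cos φ₁ + Bx) = 154.89467°

154.895°E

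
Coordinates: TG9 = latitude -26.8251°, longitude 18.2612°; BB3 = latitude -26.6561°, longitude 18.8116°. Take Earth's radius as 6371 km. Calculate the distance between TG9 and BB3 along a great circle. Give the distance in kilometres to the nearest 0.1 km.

57.8 km

Δφ = 0.1690°,  Δλ = 0.5504°
a = sin²(Δφ/2) + cos φ₁ cos φ₂ sin²(Δλ/2) = 0.000021
c = 2·arcsin(√a) = 0.009072 rad = 0.5198°
d = R·c = 6371 × 0.009072 = 57.8 km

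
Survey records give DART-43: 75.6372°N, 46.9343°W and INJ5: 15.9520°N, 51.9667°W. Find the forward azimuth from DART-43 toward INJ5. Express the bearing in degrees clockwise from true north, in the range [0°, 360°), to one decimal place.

185.6°

Δλ = -5.0324°
y = sin Δλ · cos φ₂ = -0.084341
x = cos φ₁ sin φ₂ − sin φ₁ cos φ₂ cos Δλ = -0.859675
θ = atan2(y, x) = -174.3967° → 185.6033° (mod 360°)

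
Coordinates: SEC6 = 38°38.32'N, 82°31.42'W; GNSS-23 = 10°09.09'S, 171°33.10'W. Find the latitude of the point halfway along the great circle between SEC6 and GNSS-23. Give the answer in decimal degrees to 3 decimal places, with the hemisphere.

19.480°N

SEC6: φ = +38.63867°, λ = -82.52367°
GNSS-23: φ = -10.15150°, λ = -171.55167°
Bx = cos φ₂ cos Δλ = 0.016698,  By = cos φ₂ sin Δλ = -0.984204
φₘ = atan2(sin φ₁ + sin φ₂, √((cos φ₁ + Bx)² + By²)) = 19.48024°
λₘ = λ₁ + atan2(By, cos φ₁ + Bx) = -133.49537°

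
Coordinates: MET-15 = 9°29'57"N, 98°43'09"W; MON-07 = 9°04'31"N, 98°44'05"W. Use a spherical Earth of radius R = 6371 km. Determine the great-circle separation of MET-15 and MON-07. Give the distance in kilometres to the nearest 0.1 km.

MET-15: φ = +9.49917°, λ = -98.71917°
MON-07: φ = +9.07528°, λ = -98.73472°
Δφ = -0.4239°,  Δλ = -0.0156°
a = sin²(Δφ/2) + cos φ₁ cos φ₂ sin²(Δλ/2) = 0.000014
c = 2·arcsin(√a) = 0.007403 rad = 0.4242°
d = R·c = 6371 × 0.007403 = 47.2 km

47.2 km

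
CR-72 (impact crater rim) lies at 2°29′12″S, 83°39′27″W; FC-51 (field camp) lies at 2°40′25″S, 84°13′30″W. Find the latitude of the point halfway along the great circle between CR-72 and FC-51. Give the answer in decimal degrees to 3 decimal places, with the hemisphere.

2.580°S

CR-72: φ = -2.48667°, λ = -83.65750°
FC-51: φ = -2.67361°, λ = -84.22500°
Bx = cos φ₂ cos Δλ = 0.998862,  By = cos φ₂ sin Δλ = -0.009894
φₘ = atan2(sin φ₁ + sin φ₂, √((cos φ₁ + Bx)² + By²)) = -2.58017°
λₘ = λ₁ + atan2(By, cos φ₁ + Bx) = -83.94123°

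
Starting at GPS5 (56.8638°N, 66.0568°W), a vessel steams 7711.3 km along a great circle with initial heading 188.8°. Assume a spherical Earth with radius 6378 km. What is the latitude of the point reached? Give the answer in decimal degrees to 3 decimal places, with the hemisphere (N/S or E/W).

12.057°S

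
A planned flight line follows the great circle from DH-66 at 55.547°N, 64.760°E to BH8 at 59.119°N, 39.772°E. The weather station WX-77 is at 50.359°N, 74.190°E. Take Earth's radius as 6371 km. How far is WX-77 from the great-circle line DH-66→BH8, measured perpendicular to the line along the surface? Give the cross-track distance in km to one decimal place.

δ₁₃ = central angle DH-66→WX-77 = 0.134070 rad  (haversine)
θ₁₃ = bearing DH-66→WX-77 = 128.557°,  θ₁₂ = bearing DH-66→BH8 = 295.177°
dₓₜ = R·arcsin(sin δ₁₃ · sin(θ₁₃ − θ₁₂)) = 6371·arcsin(0.13367·sin(-166.620°)) = -197.102 km
|dₓₜ| = 197.102 km

197.1 km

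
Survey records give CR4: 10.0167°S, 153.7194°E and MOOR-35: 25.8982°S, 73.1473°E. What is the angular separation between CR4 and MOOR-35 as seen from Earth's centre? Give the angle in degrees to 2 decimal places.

77.23°

Δφ = -15.8815°,  Δλ = -80.5721°
a = sin²(Δφ/2) + cos φ₁ cos φ₂ sin²(Δλ/2) = 0.389460
c = 2·arcsin(√a) = 1.347875 rad = 77.2275°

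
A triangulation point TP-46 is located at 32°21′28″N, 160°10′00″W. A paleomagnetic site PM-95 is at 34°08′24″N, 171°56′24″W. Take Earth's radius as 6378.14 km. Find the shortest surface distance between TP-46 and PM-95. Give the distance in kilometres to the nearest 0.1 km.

1113.2 km

TP-46: φ = +32.35778°, λ = -160.16667°
PM-95: φ = +34.14000°, λ = -171.94000°
Δφ = 1.7822°,  Δλ = -11.7733°
a = sin²(Δφ/2) + cos φ₁ cos φ₂ sin²(Δλ/2) = 0.007596
c = 2·arcsin(√a) = 0.174532 rad = 10.0000°
d = R·c = 6378.14 × 0.174532 = 1113.2 km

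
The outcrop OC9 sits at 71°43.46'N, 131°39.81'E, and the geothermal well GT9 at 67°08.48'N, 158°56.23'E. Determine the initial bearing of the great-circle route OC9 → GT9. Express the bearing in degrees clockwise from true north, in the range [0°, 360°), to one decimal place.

OC9: φ = +71.72433°, λ = +131.66350°
GT9: φ = +67.14133°, λ = +158.93717°
Δλ = 27.2737°
y = sin Δλ · cos φ₂ = 0.178008
x = cos φ₁ sin φ₂ − sin φ₁ cos φ₂ cos Δλ = -0.038896
θ = atan2(y, x) = 102.3257° → 102.3257° (mod 360°)

102.3°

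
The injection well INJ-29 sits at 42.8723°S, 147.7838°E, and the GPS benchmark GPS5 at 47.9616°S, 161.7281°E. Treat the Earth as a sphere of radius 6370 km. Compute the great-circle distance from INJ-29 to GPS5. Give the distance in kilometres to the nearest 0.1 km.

1224.0 km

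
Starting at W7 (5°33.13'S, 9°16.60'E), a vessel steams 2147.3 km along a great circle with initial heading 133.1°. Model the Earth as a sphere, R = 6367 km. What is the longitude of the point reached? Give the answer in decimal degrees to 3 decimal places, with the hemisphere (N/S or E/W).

W7: φ = -5.55217°, λ = +9.27667°
δ = d/R = 2147.3/6367 = 0.337255 rad
φ₂ = arcsin(sin φ₁ cos δ + cos φ₁ sin δ cos θ)
   = arcsin(-0.09675·0.94367 + 0.99531·0.33090·-0.68327) = -18.44140°
λ₂ = λ₁ + atan2(sin θ sin δ cos φ₁, cos δ − sin φ₁ sin φ₂) = 24.03175°

24.032°E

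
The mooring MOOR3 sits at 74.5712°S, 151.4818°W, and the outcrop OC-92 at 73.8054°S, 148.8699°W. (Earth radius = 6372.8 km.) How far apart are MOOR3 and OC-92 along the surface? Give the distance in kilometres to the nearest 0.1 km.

Δφ = 0.7658°,  Δλ = 2.6119°
a = sin²(Δφ/2) + cos φ₁ cos φ₂ sin²(Δλ/2) = 0.000083
c = 2·arcsin(√a) = 0.018243 rad = 1.0453°
d = R·c = 6372.8 × 0.018243 = 116.3 km

116.3 km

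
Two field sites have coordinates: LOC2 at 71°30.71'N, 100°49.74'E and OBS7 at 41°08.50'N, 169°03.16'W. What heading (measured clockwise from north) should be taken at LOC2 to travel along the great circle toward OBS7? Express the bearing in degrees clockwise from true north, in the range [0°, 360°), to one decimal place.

74.4°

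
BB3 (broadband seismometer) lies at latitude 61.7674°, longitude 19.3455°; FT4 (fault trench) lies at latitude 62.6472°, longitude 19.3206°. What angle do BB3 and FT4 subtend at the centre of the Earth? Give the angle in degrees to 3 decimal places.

Δφ = 0.8798°,  Δλ = -0.0249°
a = sin²(Δφ/2) + cos φ₁ cos φ₂ sin²(Δλ/2) = 0.000059
c = 2·arcsin(√a) = 0.015357 rad = 0.8799°

0.880°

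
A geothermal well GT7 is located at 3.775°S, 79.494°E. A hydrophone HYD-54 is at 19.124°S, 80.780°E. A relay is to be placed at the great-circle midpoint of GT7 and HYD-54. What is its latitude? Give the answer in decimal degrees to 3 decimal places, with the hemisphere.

Bx = cos φ₂ cos Δλ = 0.944574,  By = cos φ₂ sin Δλ = 0.021204
φₘ = atan2(sin φ₁ + sin φ₂, √((cos φ₁ + Bx)² + By²)) = -11.45020°
λₘ = λ₁ + atan2(By, cos φ₁ + Bx) = 80.11945°

11.450°S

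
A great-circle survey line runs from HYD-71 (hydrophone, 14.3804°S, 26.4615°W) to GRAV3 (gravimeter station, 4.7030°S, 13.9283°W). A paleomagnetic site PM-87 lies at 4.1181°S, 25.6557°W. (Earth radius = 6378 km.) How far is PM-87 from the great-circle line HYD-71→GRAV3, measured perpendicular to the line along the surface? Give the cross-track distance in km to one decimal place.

857.8 km

δ₁₃ = central angle HYD-71→PM-87 = 0.179646 rad  (haversine)
θ₁₃ = bearing HYD-71→PM-87 = 4.503°,  θ₁₂ = bearing HYD-71→GRAV3 = 53.131°
dₓₜ = R·arcsin(sin δ₁₃ · sin(θ₁₃ − θ₁₂)) = 6378·arcsin(0.17868·sin(-48.628°)) = -857.805 km
|dₓₜ| = 857.805 km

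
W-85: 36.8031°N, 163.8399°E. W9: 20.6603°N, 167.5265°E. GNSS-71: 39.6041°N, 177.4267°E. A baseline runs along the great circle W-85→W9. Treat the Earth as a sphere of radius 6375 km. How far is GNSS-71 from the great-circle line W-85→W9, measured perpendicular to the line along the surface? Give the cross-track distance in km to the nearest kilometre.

δ₁₃ = central angle W-85→GNSS-71 = 0.192437 rad  (haversine)
θ₁₃ = bearing W-85→GNSS-71 = 71.152°,  θ₁₂ = bearing W-85→W9 = 167.740°
dₓₜ = R·arcsin(sin δ₁₃ · sin(θ₁₃ − θ₁₂)) = 6375·arcsin(0.19125·sin(-96.588°)) = -1218.585 km
|dₓₜ| = 1218.585 km

1219 km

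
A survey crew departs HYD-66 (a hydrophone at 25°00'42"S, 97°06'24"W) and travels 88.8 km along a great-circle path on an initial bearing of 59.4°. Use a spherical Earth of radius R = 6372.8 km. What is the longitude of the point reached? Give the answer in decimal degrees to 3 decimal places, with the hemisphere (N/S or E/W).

96.351°W

HYD-66: φ = -25.01167°, λ = -97.10667°
δ = d/R = 88.8/6372.8 = 0.013934 rad
φ₂ = arcsin(sin φ₁ cos δ + cos φ₁ sin δ cos θ)
   = arcsin(-0.42280·0.99990 + 0.90622·0.01393·0.50904) = -24.60336°
λ₂ = λ₁ + atan2(sin θ sin δ cos φ₁, cos δ − sin φ₁ sin φ₂) = -96.35086°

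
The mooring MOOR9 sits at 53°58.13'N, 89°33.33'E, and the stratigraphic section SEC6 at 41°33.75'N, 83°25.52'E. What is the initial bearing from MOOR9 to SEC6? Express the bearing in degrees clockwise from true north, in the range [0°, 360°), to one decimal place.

MOOR9: φ = +53.96883°, λ = +89.55550°
SEC6: φ = +41.56250°, λ = +83.42533°
Δλ = -6.1302°
y = sin Δλ · cos φ₂ = -0.079902
x = cos φ₁ sin φ₂ − sin φ₁ cos φ₂ cos Δλ = -0.211383
θ = atan2(y, x) = -159.2936° → 200.7064° (mod 360°)

200.7°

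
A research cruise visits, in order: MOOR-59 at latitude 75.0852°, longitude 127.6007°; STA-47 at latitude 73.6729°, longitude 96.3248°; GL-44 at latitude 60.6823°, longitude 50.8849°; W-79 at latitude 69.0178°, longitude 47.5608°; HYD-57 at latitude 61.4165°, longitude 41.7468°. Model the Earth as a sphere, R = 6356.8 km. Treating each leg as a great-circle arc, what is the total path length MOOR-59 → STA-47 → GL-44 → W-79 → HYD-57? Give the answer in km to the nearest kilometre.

5092 km

MOOR-59→STA-47: c = 0.147229 rad, d = 935.91 km
STA-47→GL-44: c = 0.367190 rad, d = 2334.16 km
GL-44→W-79: c = 0.147503 rad, d = 937.65 km
W-79→HYD-57: c = 0.139171 rad, d = 884.69 km
Total = 935.91 + 2334.16 + 937.65 + 884.69 = 5092.39 km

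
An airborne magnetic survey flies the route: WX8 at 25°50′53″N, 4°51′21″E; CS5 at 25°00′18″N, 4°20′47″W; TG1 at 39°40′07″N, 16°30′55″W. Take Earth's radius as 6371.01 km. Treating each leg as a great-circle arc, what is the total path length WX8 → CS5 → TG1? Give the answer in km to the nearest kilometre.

WX8: φ = +25.84806°, λ = +4.85583°
CS5: φ = +25.00500°, λ = -4.34639°
TG1: φ = +39.66861°, λ = -16.51528°
WX8→CS5: c = 0.145765 rad, d = 928.67 km
CS5→TG1: c = 0.311894 rad, d = 1987.08 km
Total = 928.67 + 1987.08 = 2915.76 km

2916 km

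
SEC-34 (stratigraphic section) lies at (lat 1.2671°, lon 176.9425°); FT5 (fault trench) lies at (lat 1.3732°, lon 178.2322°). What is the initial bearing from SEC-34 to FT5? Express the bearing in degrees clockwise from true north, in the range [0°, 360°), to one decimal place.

Δλ = 1.2897°
y = sin Δλ · cos φ₂ = 0.022501
x = cos φ₁ sin φ₂ − sin φ₁ cos φ₂ cos Δλ = 0.001857
θ = atan2(y, x) = 85.2811° → 85.2811° (mod 360°)

85.3°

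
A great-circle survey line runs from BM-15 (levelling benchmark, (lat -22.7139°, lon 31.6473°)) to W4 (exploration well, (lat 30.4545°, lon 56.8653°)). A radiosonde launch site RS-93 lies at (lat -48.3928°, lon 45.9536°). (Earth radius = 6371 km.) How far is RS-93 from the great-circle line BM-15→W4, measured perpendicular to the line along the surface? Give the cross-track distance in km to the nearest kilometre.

δ₁₃ = central angle BM-15→RS-93 = 0.490194 rad  (haversine)
θ₁₃ = bearing BM-15→RS-93 = 159.603°,  θ₁₂ = bearing BM-15→W4 = 25.539°
dₓₜ = R·arcsin(sin δ₁₃ · sin(θ₁₃ − θ₁₂)) = 6371·arcsin(0.47080·sin(134.064°)) = 2198.670 km
|dₓₜ| = 2198.670 km

2199 km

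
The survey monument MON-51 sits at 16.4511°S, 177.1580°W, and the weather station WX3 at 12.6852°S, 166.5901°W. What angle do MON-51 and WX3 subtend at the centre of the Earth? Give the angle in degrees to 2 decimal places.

10.90°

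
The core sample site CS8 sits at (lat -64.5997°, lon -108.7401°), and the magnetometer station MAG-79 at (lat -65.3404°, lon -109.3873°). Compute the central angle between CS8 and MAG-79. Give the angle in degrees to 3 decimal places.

0.790°

Δφ = -0.7407°,  Δλ = -0.6472°
a = sin²(Δφ/2) + cos φ₁ cos φ₂ sin²(Δλ/2) = 0.000047
c = 2·arcsin(√a) = 0.013783 rad = 0.7897°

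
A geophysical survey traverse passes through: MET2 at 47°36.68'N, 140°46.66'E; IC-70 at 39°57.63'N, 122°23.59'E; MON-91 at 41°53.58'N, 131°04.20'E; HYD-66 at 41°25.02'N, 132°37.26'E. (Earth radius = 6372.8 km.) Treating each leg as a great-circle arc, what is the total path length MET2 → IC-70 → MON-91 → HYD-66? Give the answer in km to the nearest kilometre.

2597 km

MET2: φ = +47.61133°, λ = +140.77767°
IC-70: φ = +39.96050°, λ = +122.39317°
MON-91: φ = +41.89300°, λ = +131.07000°
HYD-66: φ = +41.41700°, λ = +132.62100°
MET2→IC-70: c = 0.266401 rad, d = 1697.72 km
IC-70→MON-91: c = 0.119225 rad, d = 759.80 km
MON-91→HYD-66: c = 0.021865 rad, d = 139.34 km
Total = 1697.72 + 759.80 + 139.34 = 2596.86 km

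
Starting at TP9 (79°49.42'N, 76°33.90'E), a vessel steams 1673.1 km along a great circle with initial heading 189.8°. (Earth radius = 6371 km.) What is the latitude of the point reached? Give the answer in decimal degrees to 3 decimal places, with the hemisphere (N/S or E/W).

TP9: φ = +79.82367°, λ = +76.56500°
δ = d/R = 1673.1/6371 = 0.262612 rad
φ₂ = arcsin(sin φ₁ cos δ + cos φ₁ sin δ cos θ)
   = arcsin(0.98427·0.96572 + 0.17668·0.25960·-0.98541) = 64.86725°
λ₂ = λ₁ + atan2(sin θ sin δ cos φ₁, cos δ − sin φ₁ sin φ₂) = 70.59321°

64.867°N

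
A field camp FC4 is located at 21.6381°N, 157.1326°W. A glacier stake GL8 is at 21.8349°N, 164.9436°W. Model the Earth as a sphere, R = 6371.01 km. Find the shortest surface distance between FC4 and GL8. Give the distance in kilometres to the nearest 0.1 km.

Δφ = 0.1968°,  Δλ = -7.8110°
a = sin²(Δφ/2) + cos φ₁ cos φ₂ sin²(Δλ/2) = 0.004006
c = 2·arcsin(√a) = 0.126667 rad = 7.2575°
d = R·c = 6371.01 × 0.126667 = 807.0 km

807.0 km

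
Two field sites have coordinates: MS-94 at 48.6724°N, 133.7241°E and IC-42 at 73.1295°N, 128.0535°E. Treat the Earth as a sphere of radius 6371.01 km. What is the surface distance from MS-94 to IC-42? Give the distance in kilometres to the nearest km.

Δφ = 24.4571°,  Δλ = -5.6706°
a = sin²(Δφ/2) + cos φ₁ cos φ₂ sin²(Δλ/2) = 0.045333
c = 2·arcsin(√a) = 0.429117 rad = 24.5866°
d = R·c = 6371.01 × 0.429117 = 2733.9 km

2734 km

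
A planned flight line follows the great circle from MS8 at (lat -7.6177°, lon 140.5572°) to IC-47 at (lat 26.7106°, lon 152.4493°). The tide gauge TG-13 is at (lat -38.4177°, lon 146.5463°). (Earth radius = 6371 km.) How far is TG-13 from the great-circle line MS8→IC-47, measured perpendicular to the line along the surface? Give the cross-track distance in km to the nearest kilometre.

1527 km

δ₁₃ = central angle MS8→TG-13 = 0.545783 rad  (haversine)
θ₁₃ = bearing MS8→TG-13 = 170.939°,  θ₁₂ = bearing MS8→IC-47 = 18.154°
dₓₜ = R·arcsin(sin δ₁₃ · sin(θ₁₃ − θ₁₂)) = 6371·arcsin(0.51909·sin(152.785°)) = 1527.036 km
|dₓₜ| = 1527.036 km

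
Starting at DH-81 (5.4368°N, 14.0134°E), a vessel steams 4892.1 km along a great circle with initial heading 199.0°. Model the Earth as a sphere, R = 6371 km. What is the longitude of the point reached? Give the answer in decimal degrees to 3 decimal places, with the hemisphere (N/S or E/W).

2.187°W

δ = d/R = 4892.1/6371 = 0.767870 rad
φ₂ = arcsin(sin φ₁ cos δ + cos φ₁ sin δ cos θ)
   = arcsin(0.09475·0.71939 + 0.99550·0.69460·-0.94552) = -35.84865°
λ₂ = λ₁ + atan2(sin θ sin δ cos φ₁, cos δ − sin φ₁ sin φ₂) = -2.18661°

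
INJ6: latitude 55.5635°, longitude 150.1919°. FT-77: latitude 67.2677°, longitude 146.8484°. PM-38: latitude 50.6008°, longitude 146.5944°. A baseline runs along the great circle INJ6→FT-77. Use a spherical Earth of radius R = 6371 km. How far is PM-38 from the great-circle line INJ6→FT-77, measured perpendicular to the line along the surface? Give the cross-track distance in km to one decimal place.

312.3 km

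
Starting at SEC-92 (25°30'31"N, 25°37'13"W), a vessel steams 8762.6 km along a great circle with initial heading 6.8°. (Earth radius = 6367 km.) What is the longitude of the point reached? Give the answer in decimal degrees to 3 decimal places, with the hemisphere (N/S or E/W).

SEC-92: φ = +25.50861°, λ = -25.62028°
δ = d/R = 8762.6/6367 = 1.376253 rad
φ₂ = arcsin(sin φ₁ cos δ + cos φ₁ sin δ cos θ)
   = arcsin(0.43065·0.19332 + 0.90252·0.98114·0.99297) = 74.26337°
λ₂ = λ₁ + atan2(sin θ sin δ cos φ₁, cos δ − sin φ₁ sin φ₂) = 129.01798°

129.018°E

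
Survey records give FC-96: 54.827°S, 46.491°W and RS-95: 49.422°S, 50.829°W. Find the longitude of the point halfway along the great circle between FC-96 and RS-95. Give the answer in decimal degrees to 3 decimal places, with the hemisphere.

48.792°W

Bx = cos φ₂ cos Δλ = 0.648619,  By = cos φ₂ sin Δλ = -0.049203
φₘ = atan2(sin φ₁ + sin φ₂, √((cos φ₁ + Bx)² + By²)) = -52.14433°
λₘ = λ₁ + atan2(By, cos φ₁ + Bx) = -48.79169°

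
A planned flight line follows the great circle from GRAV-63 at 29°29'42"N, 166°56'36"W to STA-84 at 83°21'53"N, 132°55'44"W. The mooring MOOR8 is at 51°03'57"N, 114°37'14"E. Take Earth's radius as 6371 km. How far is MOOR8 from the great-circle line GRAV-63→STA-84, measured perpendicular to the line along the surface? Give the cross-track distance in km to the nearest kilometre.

4611 km

GRAV-63: φ = +29.49500°, λ = -166.94333°
STA-84: φ = +83.36472°, λ = -132.92889°
MOOR8: φ = +51.06583°, λ = +114.62056°
δ₁₃ = central angle GRAV-63→MOOR8 = 1.055687 rad  (haversine)
θ₁₃ = bearing GRAV-63→MOOR8 = 314.970°,  θ₁₂ = bearing GRAV-63→STA-84 = 4.521°
dₓₜ = R·arcsin(sin δ₁₃ · sin(θ₁₃ − θ₁₂)) = 6371·arcsin(0.87024·sin(310.449°)) = -4611.344 km
|dₓₜ| = 4611.344 km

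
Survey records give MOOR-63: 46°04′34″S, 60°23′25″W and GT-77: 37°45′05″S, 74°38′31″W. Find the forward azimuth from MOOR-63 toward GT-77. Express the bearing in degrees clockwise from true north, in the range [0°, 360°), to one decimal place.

MOOR-63: φ = -46.07611°, λ = -60.39028°
GT-77: φ = -37.75139°, λ = -74.64194°
Δλ = -14.2517°
y = sin Δλ · cos φ₂ = -0.194649
x = cos φ₁ sin φ₂ − sin φ₁ cos φ₂ cos Δλ = 0.127256
θ = atan2(y, x) = -56.8245° → 303.1755° (mod 360°)

303.2°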